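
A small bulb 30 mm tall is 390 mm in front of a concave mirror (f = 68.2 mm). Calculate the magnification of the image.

m = -0.212

1/d_i = 1/f − 1/d_o = 1/(68.20) − 1/(390) = 0.01210, so d_i = 82.65 mm.
m = −d_i/d_o = −(82.65)/(390) = -0.212.
The image is real, inverted and reduced, in front of the mirror.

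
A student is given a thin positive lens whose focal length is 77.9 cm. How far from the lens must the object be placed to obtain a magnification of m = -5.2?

92.9 cm

m = −d_i/d_o ⇒ d_i = −m·d_o.
1/f = 1/d_o + 1/d_i = 1/d_o − 1/(m·d_o) = (1 − 1/m)/d_o, so d_o = f(1 − 1/m) = (77.90)(1 − 1/(-5.2)) = 92.9 cm.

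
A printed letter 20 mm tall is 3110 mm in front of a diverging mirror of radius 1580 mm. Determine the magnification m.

m = +0.203

f = R/2 = 1580/2 = 790.0 mm; for a diverging mirror, f = -790.0 mm.
1/d_i = 1/f − 1/d_o = 1/(-790.0) − 1/(3110) = -0.001587, so d_i = -630.0 mm.
m = −d_i/d_o = −(-630.0)/(3110) = +0.203.
The image is virtual, upright and reduced, behind the mirror.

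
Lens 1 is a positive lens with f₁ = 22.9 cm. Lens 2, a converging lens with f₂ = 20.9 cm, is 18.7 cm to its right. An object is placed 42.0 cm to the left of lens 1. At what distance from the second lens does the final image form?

Lens 1: 1/d_i1 = 1/f₁ − 1/d_o1 = 1/(22.9) − 1/(42.0) = 0.01986, so d_i1 = 50.36 cm.
The intermediate image is 50.36 cm to the right of lens 1, which lies 31.66 cm to the right of lens 2 — a virtual object — so d_o2 = −31.66 cm.
Lens 2: 1/d_i2 = 1/f₂ − 1/d_o2 = 1/(20.9) − 1/(-31.66) = 0.07943, so d_i2 = 12.6 cm.
The final image is real, 12.6 cm to the right of lens 2 (overall magnification ≈ -0.48).

12.6 cm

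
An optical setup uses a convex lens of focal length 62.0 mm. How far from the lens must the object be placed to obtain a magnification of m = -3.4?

m = −d_i/d_o ⇒ d_i = −m·d_o.
1/f = 1/d_o + 1/d_i = 1/d_o − 1/(m·d_o) = (1 − 1/m)/d_o, so d_o = f(1 − 1/m) = (62.00)(1 − 1/(-3.4)) = 80.2 mm.

80.2 mm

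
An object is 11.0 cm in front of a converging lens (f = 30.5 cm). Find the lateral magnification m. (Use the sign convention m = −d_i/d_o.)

m = +1.56

1/d_i = 1/f − 1/d_o = 1/(30.50) − 1/(11.0) = -0.05812, so d_i = -17.21 cm.
m = −d_i/d_o = −(-17.21)/(11.0) = +1.56.
The image is virtual, upright and enlarged, on the same side as the object.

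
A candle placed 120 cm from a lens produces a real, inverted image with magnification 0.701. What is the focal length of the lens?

f = 49.5 cm (converging)

m = −d_i/d_o ⇒ d_i = −m·d_o = −(-0.701)·(120) = 84.12 cm.
1/f = 1/d_o + 1/d_i = 1/(120) + 1/(84.12) = 0.02022, so f = 49.5 cm.
Since f is positive, the lens is converging.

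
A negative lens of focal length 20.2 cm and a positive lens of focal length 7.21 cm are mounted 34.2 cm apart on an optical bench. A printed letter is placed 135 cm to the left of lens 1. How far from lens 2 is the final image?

Lens 1 is diverging, so f₁ = −20.2 cm.
Lens 1: 1/d_i1 = 1/f₁ − 1/d_o1 = 1/(-20.2) − 1/(135) = -0.05691, so d_i1 = -17.57 cm.
The intermediate image is 17.57 cm to the left of lens 1 (virtual), which is 34.2 − (-17.57) = 51.77 cm to the left of lens 2, so d_o2 = +51.77 cm.
Lens 2: 1/d_i2 = 1/f₂ − 1/d_o2 = 1/(7.21) − 1/(51.77) = 0.1194, so d_i2 = 8.38 cm.
The final image is real, 8.38 cm to the right of lens 2 (overall magnification ≈ -0.021).

8.38 cm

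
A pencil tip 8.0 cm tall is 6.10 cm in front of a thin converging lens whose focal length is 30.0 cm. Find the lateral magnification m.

m = +1.26

1/d_i = 1/f − 1/d_o = 1/(30.00) − 1/(6.10) = -0.1306, so d_i = -7.657 cm.
m = −d_i/d_o = −(-7.657)/(6.10) = +1.26.
The image is virtual, upright and enlarged, on the same side as the object.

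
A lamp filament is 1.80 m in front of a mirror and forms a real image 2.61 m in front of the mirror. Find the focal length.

Real image ⇒ d_i = +2.61 m.
1/f = 1/d_o + 1/d_i = 1/(1.80) + 1/(2.61) = 0.9387, so f = 1.07 m.
Since f is positive, the mirror is concave.

f = 1.07 m (concave)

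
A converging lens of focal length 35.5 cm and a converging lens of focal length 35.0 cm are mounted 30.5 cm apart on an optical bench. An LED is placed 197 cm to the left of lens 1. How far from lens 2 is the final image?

Lens 1: 1/d_i1 = 1/f₁ − 1/d_o1 = 1/(35.5) − 1/(197) = 0.02309, so d_i1 = 43.30 cm.
The intermediate image is 43.30 cm to the right of lens 1, which lies 12.80 cm to the right of lens 2 — a virtual object — so d_o2 = −12.80 cm.
Lens 2: 1/d_i2 = 1/f₂ − 1/d_o2 = 1/(35.0) − 1/(-12.80) = 0.1067, so d_i2 = 9.37 cm.
The final image is real, 9.37 cm to the right of lens 2 (overall magnification ≈ -0.16).

9.37 cm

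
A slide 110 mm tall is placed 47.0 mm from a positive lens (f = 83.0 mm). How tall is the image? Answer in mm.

1/d_i = 1/f − 1/d_o = 1/(83.00) − 1/(47.0) = -0.009228, so d_i = -108.4 mm.
m = −d_i/d_o = +2.306.
|h_i| = |m|·h_o = 2.306 × 110 = 254 mm. The image is virtual, upright and enlarged, on the same side as the object.

254 mm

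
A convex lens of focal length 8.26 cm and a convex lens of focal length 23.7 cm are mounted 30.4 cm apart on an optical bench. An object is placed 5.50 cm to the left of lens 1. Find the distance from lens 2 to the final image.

48.0 cm

Lens 1: 1/d_i1 = 1/f₁ − 1/d_o1 = 1/(8.26) − 1/(5.50) = -0.06075, so d_i1 = -16.46 cm.
The intermediate image is 16.46 cm to the left of lens 1 (virtual), which is 30.4 − (-16.46) = 46.86 cm to the left of lens 2, so d_o2 = +46.86 cm.
Lens 2: 1/d_i2 = 1/f₂ − 1/d_o2 = 1/(23.7) − 1/(46.86) = 0.02085, so d_i2 = 48.0 cm.
The final image is real, 48.0 cm to the right of lens 2 (overall magnification ≈ -3.1).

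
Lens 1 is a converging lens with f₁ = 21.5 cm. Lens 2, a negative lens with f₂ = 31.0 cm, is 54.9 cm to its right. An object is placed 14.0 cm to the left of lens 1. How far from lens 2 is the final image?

23.4 cm

Lens 1: 1/d_i1 = 1/f₁ − 1/d_o1 = 1/(21.5) − 1/(14.0) = -0.02492, so d_i1 = -40.13 cm.
The intermediate image is 40.13 cm to the left of lens 1 (virtual), which is 54.9 − (-40.13) = 95.03 cm to the left of lens 2, so d_o2 = +95.03 cm.
Lens 2 is diverging, so f₂ = −31.0 cm.
Lens 2: 1/d_i2 = 1/f₂ − 1/d_o2 = 1/(-31.0) − 1/(95.03) = -0.04278, so d_i2 = -23.4 cm.
The final image is virtual, 23.4 cm to the left of lens 2 (overall magnification ≈ 0.71).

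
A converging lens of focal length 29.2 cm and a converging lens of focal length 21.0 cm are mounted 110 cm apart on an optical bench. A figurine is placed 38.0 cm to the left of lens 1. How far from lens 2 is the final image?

Lens 1: 1/d_i1 = 1/f₁ − 1/d_o1 = 1/(29.2) − 1/(38.0) = 0.007931, so d_i1 = 126.1 cm.
The intermediate image is 126.1 cm to the right of lens 1, which lies 16.10 cm to the right of lens 2 — a virtual object — so d_o2 = −16.10 cm.
Lens 2: 1/d_i2 = 1/f₂ − 1/d_o2 = 1/(21.0) − 1/(-16.10) = 0.1097, so d_i2 = 9.11 cm.
The final image is real, 9.11 cm to the right of lens 2 (overall magnification ≈ -1.9).

9.11 cm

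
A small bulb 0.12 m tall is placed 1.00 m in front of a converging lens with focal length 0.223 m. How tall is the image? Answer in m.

1/d_i = 1/f − 1/d_o = 1/(0.2230) − 1/(1.00) = 3.484, so d_i = 0.2870 m.
m = −d_i/d_o = -0.2870.
|h_i| = |m|·h_o = 0.2870 × 0.12 = 0.0344 m. The image is real, inverted and reduced, on the far side of the lens.

0.0344 m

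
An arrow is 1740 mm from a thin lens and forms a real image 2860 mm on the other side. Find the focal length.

f = 1080 mm (converging)

Real image ⇒ d_i = +2860 mm.
1/f = 1/d_o + 1/d_i = 1/(1740) + 1/(2860) = 0.0009244, so f = 1080 mm.
Since f is positive, the thin lens is converging.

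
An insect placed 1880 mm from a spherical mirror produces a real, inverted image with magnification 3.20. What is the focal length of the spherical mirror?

f = 1430 mm (concave)

m = −d_i/d_o ⇒ d_i = −m·d_o = −(-3.20)·(1880) = 6016 mm.
1/f = 1/d_o + 1/d_i = 1/(1880) + 1/(6016) = 0.0006981, so f = 1430 mm.
Since f is positive, the spherical mirror is concave.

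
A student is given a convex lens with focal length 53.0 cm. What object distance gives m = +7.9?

46.3 cm

m = −d_i/d_o ⇒ d_i = −m·d_o.
1/f = 1/d_o + 1/d_i = 1/d_o − 1/(m·d_o) = (1 − 1/m)/d_o, so d_o = f(1 − 1/m) = (53.00)(1 − 1/(+7.9)) = 46.3 cm.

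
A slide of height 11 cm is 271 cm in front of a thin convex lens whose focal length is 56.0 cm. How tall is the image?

1/d_i = 1/f − 1/d_o = 1/(56.00) − 1/(271) = 0.01417, so d_i = 70.59 cm.
m = −d_i/d_o = -0.2605.
|h_i| = |m|·h_o = 0.2605 × 11 = 2.87 cm. The image is real, inverted and reduced, on the far side of the lens.

2.87 cm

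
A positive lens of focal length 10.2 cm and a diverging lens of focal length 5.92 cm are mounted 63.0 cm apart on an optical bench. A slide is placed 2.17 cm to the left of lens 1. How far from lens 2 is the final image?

5.43 cm

Lens 1: 1/d_i1 = 1/f₁ − 1/d_o1 = 1/(10.2) − 1/(2.17) = -0.3628, so d_i1 = -2.756 cm.
The intermediate image is 2.756 cm to the left of lens 1 (virtual), which is 63.0 − (-2.756) = 65.76 cm to the left of lens 2, so d_o2 = +65.76 cm.
Lens 2 is diverging, so f₂ = −5.92 cm.
Lens 2: 1/d_i2 = 1/f₂ − 1/d_o2 = 1/(-5.92) − 1/(65.76) = -0.1841, so d_i2 = -5.43 cm.
The final image is virtual, 5.43 cm to the left of lens 2 (overall magnification ≈ 0.10).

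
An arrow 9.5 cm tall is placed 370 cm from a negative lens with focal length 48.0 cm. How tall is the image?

1.09 cm

For a negative lens, f = -48.0 cm.
1/d_i = 1/f − 1/d_o = 1/(-48.00) − 1/(370) = -0.02354, so d_i = -42.49 cm.
m = −d_i/d_o = +0.1148.
|h_i| = |m|·h_o = 0.1148 × 9.5 = 1.09 cm. The image is virtual, upright and reduced, on the same side as the object.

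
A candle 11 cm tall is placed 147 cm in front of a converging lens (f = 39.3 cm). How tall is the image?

4.01 cm

1/d_i = 1/f − 1/d_o = 1/(39.30) − 1/(147) = 0.01864, so d_i = 53.64 cm.
m = −d_i/d_o = -0.3649.
|h_i| = |m|·h_o = 0.3649 × 11 = 4.01 cm. The image is real, inverted and reduced, on the far side of the lens.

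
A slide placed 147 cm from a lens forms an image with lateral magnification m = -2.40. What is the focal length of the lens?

f = 104 cm (converging)

m = −d_i/d_o ⇒ d_i = −m·d_o = −(-2.40)·(147) = 352.8 cm.
1/f = 1/d_o + 1/d_i = 1/(147) + 1/(352.8) = 0.009637, so f = 104 cm.
Since f is positive, the lens is converging.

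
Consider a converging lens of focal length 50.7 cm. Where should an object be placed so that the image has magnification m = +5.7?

m = −d_i/d_o ⇒ d_i = −m·d_o.
1/f = 1/d_o + 1/d_i = 1/d_o − 1/(m·d_o) = (1 − 1/m)/d_o, so d_o = f(1 − 1/m) = (50.70)(1 − 1/(+5.7)) = 41.8 cm.

41.8 cm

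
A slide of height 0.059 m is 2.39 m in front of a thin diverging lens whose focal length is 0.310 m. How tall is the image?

For a diverging lens, f = -0.310 m.
1/d_i = 1/f − 1/d_o = 1/(-0.3100) − 1/(2.39) = -3.644, so d_i = -0.2744 m.
m = −d_i/d_o = +0.1148.
|h_i| = |m|·h_o = 0.1148 × 0.059 = 0.00677 m. The image is virtual, upright and reduced, on the same side as the object.

0.00677 m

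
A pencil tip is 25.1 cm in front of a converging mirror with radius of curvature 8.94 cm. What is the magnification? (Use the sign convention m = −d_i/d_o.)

m = -0.217

f = R/2 = 8.94/2 = 4.470 cm.
1/d_i = 1/f − 1/d_o = 1/(4.470) − 1/(25.1) = 0.1839, so d_i = 5.439 cm.
m = −d_i/d_o = −(5.439)/(25.1) = -0.217.
The image is real, inverted and reduced, in front of the mirror.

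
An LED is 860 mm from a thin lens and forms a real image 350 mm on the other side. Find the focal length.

f = 249 mm (converging)

Real image ⇒ d_i = +350 mm.
1/f = 1/d_o + 1/d_i = 1/(860) + 1/(350) = 0.004020, so f = 249 mm.
Since f is positive, the thin lens is converging.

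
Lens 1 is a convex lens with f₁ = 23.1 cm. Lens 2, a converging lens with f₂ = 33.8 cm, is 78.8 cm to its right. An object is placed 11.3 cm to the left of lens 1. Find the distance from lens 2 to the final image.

50.8 cm

Lens 1: 1/d_i1 = 1/f₁ − 1/d_o1 = 1/(23.1) − 1/(11.3) = -0.04521, so d_i1 = -22.12 cm.
The intermediate image is 22.12 cm to the left of lens 1 (virtual), which is 78.8 − (-22.12) = 100.9 cm to the left of lens 2, so d_o2 = +100.9 cm.
Lens 2: 1/d_i2 = 1/f₂ − 1/d_o2 = 1/(33.8) − 1/(100.9) = 0.01967, so d_i2 = 50.8 cm.
The final image is real, 50.8 cm to the right of lens 2 (overall magnification ≈ -0.99).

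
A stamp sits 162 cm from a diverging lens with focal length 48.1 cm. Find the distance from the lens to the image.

37.1 cm

For a diverging lens, f = -48.1 cm.
Thin-lens equation: 1/d_i = 1/f − 1/d_o = 1/(-48.10) − 1/(162) = -0.02079 − 0.006173 = -0.02696, so d_i = -37.1 cm.
The image is virtual, upright and reduced, on the same side as the object.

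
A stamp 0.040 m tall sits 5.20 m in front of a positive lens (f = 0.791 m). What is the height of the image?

1/d_i = 1/f − 1/d_o = 1/(0.7910) − 1/(5.20) = 1.072, so d_i = 0.9329 m.
m = −d_i/d_o = -0.1794.
|h_i| = |m|·h_o = 0.1794 × 0.040 = 0.00718 m. The image is real, inverted and reduced, on the far side of the lens.

0.00718 m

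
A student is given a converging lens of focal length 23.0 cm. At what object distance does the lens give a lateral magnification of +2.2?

m = −d_i/d_o ⇒ d_i = −m·d_o.
1/f = 1/d_o + 1/d_i = 1/d_o − 1/(m·d_o) = (1 − 1/m)/d_o, so d_o = f(1 − 1/m) = (23.00)(1 − 1/(+2.2)) = 12.5 cm.

12.5 cm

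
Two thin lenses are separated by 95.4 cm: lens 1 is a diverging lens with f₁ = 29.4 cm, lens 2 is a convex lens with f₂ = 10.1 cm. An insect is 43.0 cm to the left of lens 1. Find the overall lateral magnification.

f₁ = −29.4 cm (diverging).
Lens 1: 1/d_i1 = 1/(-29.4) − 1/(43.0) = -0.05727, so d_i1 = -17.46 cm; m₁ = −d_i1/d_o1 = +0.4060.
d_o2 = 95.4 − (-17.46) = 112.9 cm.
Lens 2: 1/d_i2 = 1/(10.1) − 1/(112.9) = 0.09015, so d_i2 = 11.09 cm; m₂ = −d_i2/d_o2 = -0.09825.
m = m₁·m₂ = (+0.4060)(-0.09825) = -0.0399.

m = -0.0399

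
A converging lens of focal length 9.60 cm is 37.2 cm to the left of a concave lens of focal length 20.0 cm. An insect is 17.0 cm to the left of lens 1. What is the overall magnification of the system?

m = -0.738

Lens 1: 1/d_i1 = 1/(9.60) − 1/(17.0) = 0.04534, so d_i1 = 22.05 cm; m₁ = −d_i1/d_o1 = -1.297.
d_o2 = 37.2 − (22.05) = 15.15 cm.
f₂ = −20.0 cm (diverging).
Lens 2: 1/d_i2 = 1/(-20.0) − 1/(15.15) = -0.1160, so d_i2 = -8.620 cm; m₂ = −d_i2/d_o2 = +0.5690.
m = m₁·m₂ = (-1.297)(+0.5690) = -0.738.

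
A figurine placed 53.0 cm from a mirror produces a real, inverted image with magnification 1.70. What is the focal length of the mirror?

f = 33.4 cm (concave)

m = −d_i/d_o ⇒ d_i = −m·d_o = −(-1.70)·(53.0) = 90.10 cm.
1/f = 1/d_o + 1/d_i = 1/(53.0) + 1/(90.10) = 0.02997, so f = 33.4 cm.
Since f is positive, the mirror is concave.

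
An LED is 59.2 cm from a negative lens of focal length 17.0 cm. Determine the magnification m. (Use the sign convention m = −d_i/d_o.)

m = +0.223

For a negative lens, f = -17.0 cm.
1/d_i = 1/f − 1/d_o = 1/(-17.00) − 1/(59.2) = -0.07572, so d_i = -13.21 cm.
m = −d_i/d_o = −(-13.21)/(59.2) = +0.223.
The image is virtual, upright and reduced, on the same side as the object.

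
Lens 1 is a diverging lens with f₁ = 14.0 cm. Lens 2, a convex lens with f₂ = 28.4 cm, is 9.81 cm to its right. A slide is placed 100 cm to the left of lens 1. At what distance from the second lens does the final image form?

Lens 1 is diverging, so f₁ = −14.0 cm.
Lens 1: 1/d_i1 = 1/f₁ − 1/d_o1 = 1/(-14.0) − 1/(100) = -0.08143, so d_i1 = -12.28 cm.
The intermediate image is 12.28 cm to the left of lens 1 (virtual), which is 9.81 − (-12.28) = 22.09 cm to the left of lens 2, so d_o2 = +22.09 cm.
Lens 2: 1/d_i2 = 1/f₂ − 1/d_o2 = 1/(28.4) − 1/(22.09) = -0.01006, so d_i2 = -99.4 cm.
The final image is virtual, 99.4 cm to the left of lens 2 (overall magnification ≈ 0.55).

99.4 cm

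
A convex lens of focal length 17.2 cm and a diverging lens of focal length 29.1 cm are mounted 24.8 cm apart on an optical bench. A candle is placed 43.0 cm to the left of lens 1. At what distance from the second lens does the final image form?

4.46 cm

Lens 1: 1/d_i1 = 1/f₁ − 1/d_o1 = 1/(17.2) − 1/(43.0) = 0.03488, so d_i1 = 28.67 cm.
The intermediate image is 28.67 cm to the right of lens 1, which lies 3.870 cm to the right of lens 2 — a virtual object — so d_o2 = −3.870 cm.
Lens 2 is diverging, so f₂ = −29.1 cm.
Lens 2: 1/d_i2 = 1/f₂ − 1/d_o2 = 1/(-29.1) − 1/(-3.870) = 0.2240, so d_i2 = 4.46 cm.
The final image is real, 4.46 cm to the right of lens 2 (overall magnification ≈ -0.77).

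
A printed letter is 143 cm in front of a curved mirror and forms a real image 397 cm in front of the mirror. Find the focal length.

f = 105 cm (concave)

Real image ⇒ d_i = +397 cm.
1/f = 1/d_o + 1/d_i = 1/(143) + 1/(397) = 0.009512, so f = 105 cm.
Since f is positive, the curved mirror is concave.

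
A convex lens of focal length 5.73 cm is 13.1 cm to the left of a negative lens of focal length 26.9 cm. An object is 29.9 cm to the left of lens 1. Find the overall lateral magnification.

Lens 1: 1/d_i1 = 1/(5.73) − 1/(29.9) = 0.1411, so d_i1 = 7.088 cm; m₁ = −d_i1/d_o1 = -0.2371.
d_o2 = 13.1 − (7.088) = 6.012 cm.
f₂ = −26.9 cm (diverging).
Lens 2: 1/d_i2 = 1/(-26.9) − 1/(6.012) = -0.2035, so d_i2 = -4.914 cm; m₂ = −d_i2/d_o2 = +0.8173.
m = m₁·m₂ = (-0.2371)(+0.8173) = -0.194.

m = -0.194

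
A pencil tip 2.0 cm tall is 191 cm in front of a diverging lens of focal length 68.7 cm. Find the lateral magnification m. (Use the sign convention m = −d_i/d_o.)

For a diverging lens, f = -68.7 cm.
1/d_i = 1/f − 1/d_o = 1/(-68.70) − 1/(191) = -0.01979, so d_i = -50.53 cm.
m = −d_i/d_o = −(-50.53)/(191) = +0.265.
The image is virtual, upright and reduced, on the same side as the object.

m = +0.265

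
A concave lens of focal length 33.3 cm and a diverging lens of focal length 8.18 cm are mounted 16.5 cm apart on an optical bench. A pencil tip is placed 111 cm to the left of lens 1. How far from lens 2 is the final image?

6.85 cm

Lens 1 is diverging, so f₁ = −33.3 cm.
Lens 1: 1/d_i1 = 1/f₁ − 1/d_o1 = 1/(-33.3) − 1/(111) = -0.03904, so d_i1 = -25.62 cm.
The intermediate image is 25.62 cm to the left of lens 1 (virtual), which is 16.5 − (-25.62) = 42.12 cm to the left of lens 2, so d_o2 = +42.12 cm.
Lens 2 is diverging, so f₂ = −8.18 cm.
Lens 2: 1/d_i2 = 1/f₂ − 1/d_o2 = 1/(-8.18) − 1/(42.12) = -0.1460, so d_i2 = -6.85 cm.
The final image is virtual, 6.85 cm to the left of lens 2 (overall magnification ≈ 0.038).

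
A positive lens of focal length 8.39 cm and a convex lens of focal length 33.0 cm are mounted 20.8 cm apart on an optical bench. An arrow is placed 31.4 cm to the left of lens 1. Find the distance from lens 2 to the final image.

Lens 1: 1/d_i1 = 1/f₁ − 1/d_o1 = 1/(8.39) − 1/(31.4) = 0.08734, so d_i1 = 11.45 cm.
The intermediate image is 11.45 cm to the right of lens 1, which is 20.8 − (11.45) = 9.350 cm to the left of lens 2, so d_o2 = +9.350 cm.
Lens 2: 1/d_i2 = 1/f₂ − 1/d_o2 = 1/(33.0) − 1/(9.350) = -0.07665, so d_i2 = -13.0 cm.
The final image is virtual, 13.0 cm to the left of lens 2 (overall magnification ≈ -0.51).

13.0 cm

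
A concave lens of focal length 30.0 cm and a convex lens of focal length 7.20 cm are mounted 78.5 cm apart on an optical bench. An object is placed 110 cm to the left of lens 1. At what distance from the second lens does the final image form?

7.75 cm

Lens 1 is diverging, so f₁ = −30.0 cm.
Lens 1: 1/d_i1 = 1/f₁ − 1/d_o1 = 1/(-30.0) − 1/(110) = -0.04242, so d_i1 = -23.57 cm.
The intermediate image is 23.57 cm to the left of lens 1 (virtual), which is 78.5 − (-23.57) = 102.1 cm to the left of lens 2, so d_o2 = +102.1 cm.
Lens 2: 1/d_i2 = 1/f₂ − 1/d_o2 = 1/(7.20) − 1/(102.1) = 0.1291, so d_i2 = 7.75 cm.
The final image is real, 7.75 cm to the right of lens 2 (overall magnification ≈ -0.016).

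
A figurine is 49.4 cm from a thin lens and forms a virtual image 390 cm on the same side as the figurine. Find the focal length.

Virtual image ⇒ d_i = −390 cm.
1/f = 1/d_o + 1/d_i = 1/(49.4) + 1/(-390) = 0.01768, so f = 56.6 cm.
Since f is positive, the thin lens is converging.

f = 56.6 cm (converging)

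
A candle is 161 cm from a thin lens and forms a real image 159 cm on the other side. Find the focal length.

Real image ⇒ d_i = +159 cm.
1/f = 1/d_o + 1/d_i = 1/(161) + 1/(159) = 0.01250, so f = 80.0 cm.
Since f is positive, the thin lens is converging.

f = 80.0 cm (converging)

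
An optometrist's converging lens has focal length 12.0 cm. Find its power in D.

P = +8.33 D

f = 12.0 cm = 0.120 m.
P = 1/f = 1/(0.120 m) = +8.33 D.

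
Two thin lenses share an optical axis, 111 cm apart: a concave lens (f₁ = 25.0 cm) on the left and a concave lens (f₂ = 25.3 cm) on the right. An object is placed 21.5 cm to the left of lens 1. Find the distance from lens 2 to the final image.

Lens 1 is diverging, so f₁ = −25.0 cm.
Lens 1: 1/d_i1 = 1/f₁ − 1/d_o1 = 1/(-25.0) − 1/(21.5) = -0.08651, so d_i1 = -11.56 cm.
The intermediate image is 11.56 cm to the left of lens 1 (virtual), which is 111 − (-11.56) = 122.6 cm to the left of lens 2, so d_o2 = +122.6 cm.
Lens 2 is diverging, so f₂ = −25.3 cm.
Lens 2: 1/d_i2 = 1/f₂ − 1/d_o2 = 1/(-25.3) − 1/(122.6) = -0.04768, so d_i2 = -21.0 cm.
The final image is virtual, 21.0 cm to the left of lens 2 (overall magnification ≈ 0.092).

21.0 cm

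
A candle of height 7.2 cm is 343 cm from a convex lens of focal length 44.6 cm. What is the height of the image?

1/d_i = 1/f − 1/d_o = 1/(44.60) − 1/(343) = 0.01951, so d_i = 51.27 cm.
m = −d_i/d_o = -0.1495.
|h_i| = |m|·h_o = 0.1495 × 7.2 = 1.08 cm. The image is real, inverted and reduced, on the far side of the lens.

1.08 cm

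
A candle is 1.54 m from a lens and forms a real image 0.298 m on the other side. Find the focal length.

f = 0.250 m (converging)

Real image ⇒ d_i = +0.298 m.
1/f = 1/d_o + 1/d_i = 1/(1.54) + 1/(0.298) = 4.005, so f = 0.250 m.
Since f is positive, the lens is converging.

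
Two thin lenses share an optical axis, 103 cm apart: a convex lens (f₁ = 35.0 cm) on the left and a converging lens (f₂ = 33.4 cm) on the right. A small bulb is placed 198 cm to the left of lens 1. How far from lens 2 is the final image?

74.6 cm

Lens 1: 1/d_i1 = 1/f₁ − 1/d_o1 = 1/(35.0) − 1/(198) = 0.02352, so d_i1 = 42.52 cm.
The intermediate image is 42.52 cm to the right of lens 1, which is 103 − (42.52) = 60.48 cm to the left of lens 2, so d_o2 = +60.48 cm.
Lens 2: 1/d_i2 = 1/f₂ − 1/d_o2 = 1/(33.4) − 1/(60.48) = 0.01341, so d_i2 = 74.6 cm.
The final image is real, 74.6 cm to the right of lens 2 (overall magnification ≈ 0.26).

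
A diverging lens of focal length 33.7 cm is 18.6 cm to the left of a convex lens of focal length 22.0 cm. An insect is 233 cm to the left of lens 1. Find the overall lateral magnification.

m = -0.107

f₁ = −33.7 cm (diverging).
Lens 1: 1/d_i1 = 1/(-33.7) − 1/(233) = -0.03397, so d_i1 = -29.44 cm; m₁ = −d_i1/d_o1 = +0.1264.
d_o2 = 18.6 − (-29.44) = 48.04 cm.
Lens 2: 1/d_i2 = 1/(22.0) − 1/(48.04) = 0.02464, so d_i2 = 40.59 cm; m₂ = −d_i2/d_o2 = -0.8449.
m = m₁·m₂ = (+0.1264)(-0.8449) = -0.107.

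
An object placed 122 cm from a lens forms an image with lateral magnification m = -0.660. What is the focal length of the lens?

m = −d_i/d_o ⇒ d_i = −m·d_o = −(-0.660)·(122) = 80.52 cm.
1/f = 1/d_o + 1/d_i = 1/(122) + 1/(80.52) = 0.02062, so f = 48.5 cm.
Since f is positive, the lens is converging.

f = 48.5 cm (converging)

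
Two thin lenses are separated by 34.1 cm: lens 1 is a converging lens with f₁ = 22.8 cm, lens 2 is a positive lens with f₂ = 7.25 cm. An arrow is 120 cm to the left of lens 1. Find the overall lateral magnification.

Lens 1: 1/d_i1 = 1/(22.8) − 1/(120) = 0.03553, so d_i1 = 28.15 cm; m₁ = −d_i1/d_o1 = -0.2346.
d_o2 = 34.1 − (28.15) = 5.950 cm.
Lens 2: 1/d_i2 = 1/(7.25) − 1/(5.950) = -0.03014, so d_i2 = -33.18 cm; m₂ = −d_i2/d_o2 = +5.577.
m = m₁·m₂ = (-0.2346)(+5.577) = -1.31.

m = -1.31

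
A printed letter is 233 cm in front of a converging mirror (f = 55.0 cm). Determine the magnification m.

1/d_i = 1/f − 1/d_o = 1/(55.00) − 1/(233) = 0.01389, so d_i = 71.99 cm.
m = −d_i/d_o = −(71.99)/(233) = -0.309.
The image is real, inverted and reduced, in front of the mirror.

m = -0.309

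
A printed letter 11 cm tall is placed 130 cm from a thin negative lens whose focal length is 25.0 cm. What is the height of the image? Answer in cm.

1.77 cm

For a negative lens, f = -25.0 cm.
1/d_i = 1/f − 1/d_o = 1/(-25.00) − 1/(130) = -0.04769, so d_i = -20.97 cm.
m = −d_i/d_o = +0.1613.
|h_i| = |m|·h_o = 0.1613 × 11 = 1.77 cm. The image is virtual, upright and reduced, on the same side as the object.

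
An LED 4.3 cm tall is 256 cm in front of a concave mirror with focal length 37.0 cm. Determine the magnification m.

1/d_i = 1/f − 1/d_o = 1/(37.00) − 1/(256) = 0.02312, so d_i = 43.25 cm.
m = −d_i/d_o = −(43.25)/(256) = -0.169.
The image is real, inverted and reduced, in front of the mirror.

m = -0.169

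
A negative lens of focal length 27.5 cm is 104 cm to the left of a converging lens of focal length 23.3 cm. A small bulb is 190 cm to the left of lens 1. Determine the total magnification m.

m = -0.0281

f₁ = −27.5 cm (diverging).
Lens 1: 1/d_i1 = 1/(-27.5) − 1/(190) = -0.04163, so d_i1 = -24.02 cm; m₁ = −d_i1/d_o1 = +0.1264.
d_o2 = 104 − (-24.02) = 128.0 cm.
Lens 2: 1/d_i2 = 1/(23.3) − 1/(128.0) = 0.03511, so d_i2 = 28.49 cm; m₂ = −d_i2/d_o2 = -0.2225.
m = m₁·m₂ = (+0.1264)(-0.2225) = -0.0281.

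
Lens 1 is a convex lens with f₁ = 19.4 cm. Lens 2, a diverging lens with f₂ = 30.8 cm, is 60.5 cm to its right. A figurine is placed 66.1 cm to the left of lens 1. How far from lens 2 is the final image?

15.9 cm

Lens 1: 1/d_i1 = 1/f₁ − 1/d_o1 = 1/(19.4) − 1/(66.1) = 0.03642, so d_i1 = 27.46 cm.
The intermediate image is 27.46 cm to the right of lens 1, which is 60.5 − (27.46) = 33.04 cm to the left of lens 2, so d_o2 = +33.04 cm.
Lens 2 is diverging, so f₂ = −30.8 cm.
Lens 2: 1/d_i2 = 1/f₂ − 1/d_o2 = 1/(-30.8) − 1/(33.04) = -0.06273, so d_i2 = -15.9 cm.
The final image is virtual, 15.9 cm to the left of lens 2 (overall magnification ≈ -0.20).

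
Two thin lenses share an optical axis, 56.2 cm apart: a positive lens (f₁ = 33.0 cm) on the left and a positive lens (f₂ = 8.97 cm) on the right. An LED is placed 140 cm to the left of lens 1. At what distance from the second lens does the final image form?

Lens 1: 1/d_i1 = 1/f₁ − 1/d_o1 = 1/(33.0) − 1/(140) = 0.02316, so d_i1 = 43.18 cm.
The intermediate image is 43.18 cm to the right of lens 1, which is 56.2 − (43.18) = 13.02 cm to the left of lens 2, so d_o2 = +13.02 cm.
Lens 2: 1/d_i2 = 1/f₂ − 1/d_o2 = 1/(8.97) − 1/(13.02) = 0.03468, so d_i2 = 28.8 cm.
The final image is real, 28.8 cm to the right of lens 2 (overall magnification ≈ 0.68).

28.8 cm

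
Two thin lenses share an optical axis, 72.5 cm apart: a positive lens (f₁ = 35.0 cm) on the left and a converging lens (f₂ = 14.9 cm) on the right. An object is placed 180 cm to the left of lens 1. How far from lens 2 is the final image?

30.6 cm

Lens 1: 1/d_i1 = 1/f₁ − 1/d_o1 = 1/(35.0) − 1/(180) = 0.02302, so d_i1 = 43.45 cm.
The intermediate image is 43.45 cm to the right of lens 1, which is 72.5 − (43.45) = 29.05 cm to the left of lens 2, so d_o2 = +29.05 cm.
Lens 2: 1/d_i2 = 1/f₂ − 1/d_o2 = 1/(14.9) − 1/(29.05) = 0.03269, so d_i2 = 30.6 cm.
The final image is real, 30.6 cm to the right of lens 2 (overall magnification ≈ 0.25).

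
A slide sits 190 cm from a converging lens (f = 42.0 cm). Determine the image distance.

Lens equation: 1/v = 1/f − 1/u = 1/(42.00) − 1/(190) = 0.02381 − 0.005263 = 0.01855, so v = 53.9 cm.
The image is real, inverted and reduced, on the far side of the lens.

53.9 cm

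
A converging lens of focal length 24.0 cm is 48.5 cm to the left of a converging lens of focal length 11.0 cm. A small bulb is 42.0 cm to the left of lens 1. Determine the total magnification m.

m = -0.793

Lens 1: 1/d_i1 = 1/(24.0) − 1/(42.0) = 0.01786, so d_i1 = 56.00 cm; m₁ = −d_i1/d_o1 = -1.333.
d_o2 = 48.5 − (56.00) = -7.500 cm (virtual object).
Lens 2: 1/d_i2 = 1/(11.0) − 1/(-7.500) = 0.2242, so d_i2 = 4.459 cm; m₂ = −d_i2/d_o2 = +0.5946.
m = m₁·m₂ = (-1.333)(+0.5946) = -0.793.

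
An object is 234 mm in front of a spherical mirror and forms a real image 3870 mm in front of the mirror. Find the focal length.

Real image ⇒ d_i = +3870 mm.
1/f = 1/d_o + 1/d_i = 1/(234) + 1/(3870) = 0.004532, so f = 221 mm.
Since f is positive, the spherical mirror is concave.

f = 221 mm (concave)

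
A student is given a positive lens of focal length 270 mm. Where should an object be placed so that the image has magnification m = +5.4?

m = −d_i/d_o ⇒ d_i = −m·d_o.
1/f = 1/d_o + 1/d_i = 1/d_o − 1/(m·d_o) = (1 − 1/m)/d_o, so d_o = f(1 − 1/m) = (270.0)(1 − 1/(+5.4)) = 220 mm.

220 mm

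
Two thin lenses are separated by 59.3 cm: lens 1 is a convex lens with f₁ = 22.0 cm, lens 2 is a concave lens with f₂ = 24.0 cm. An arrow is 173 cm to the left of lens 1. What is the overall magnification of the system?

Lens 1: 1/d_i1 = 1/(22.0) − 1/(173) = 0.03967, so d_i1 = 25.21 cm; m₁ = −d_i1/d_o1 = -0.1457.
d_o2 = 59.3 − (25.21) = 34.09 cm.
f₂ = −24.0 cm (diverging).
Lens 2: 1/d_i2 = 1/(-24.0) − 1/(34.09) = -0.07100, so d_i2 = -14.08 cm; m₂ = −d_i2/d_o2 = +0.4132.
m = m₁·m₂ = (-0.1457)(+0.4132) = -0.0602.

m = -0.0602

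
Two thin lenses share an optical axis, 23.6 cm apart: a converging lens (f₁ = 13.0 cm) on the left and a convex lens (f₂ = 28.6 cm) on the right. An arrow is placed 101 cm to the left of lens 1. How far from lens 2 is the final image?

12.5 cm

Lens 1: 1/d_i1 = 1/f₁ − 1/d_o1 = 1/(13.0) − 1/(101) = 0.06702, so d_i1 = 14.92 cm.
The intermediate image is 14.92 cm to the right of lens 1, which is 23.6 − (14.92) = 8.680 cm to the left of lens 2, so d_o2 = +8.680 cm.
Lens 2: 1/d_i2 = 1/f₂ − 1/d_o2 = 1/(28.6) − 1/(8.680) = -0.08024, so d_i2 = -12.5 cm.
The final image is virtual, 12.5 cm to the left of lens 2 (overall magnification ≈ -0.21).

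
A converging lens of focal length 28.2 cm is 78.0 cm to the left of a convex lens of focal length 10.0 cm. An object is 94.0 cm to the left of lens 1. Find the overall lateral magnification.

m = +0.155

Lens 1: 1/d_i1 = 1/(28.2) − 1/(94.0) = 0.02482, so d_i1 = 40.29 cm; m₁ = −d_i1/d_o1 = -0.4286.
d_o2 = 78.0 − (40.29) = 37.71 cm.
Lens 2: 1/d_i2 = 1/(10.0) − 1/(37.71) = 0.07348, so d_i2 = 13.61 cm; m₂ = −d_i2/d_o2 = -0.3609.
m = m₁·m₂ = (-0.4286)(-0.3609) = +0.155.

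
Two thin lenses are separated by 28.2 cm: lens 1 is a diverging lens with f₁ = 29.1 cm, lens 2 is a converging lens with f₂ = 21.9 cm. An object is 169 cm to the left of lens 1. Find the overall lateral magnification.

f₁ = −29.1 cm (diverging).
Lens 1: 1/d_i1 = 1/(-29.1) − 1/(169) = -0.04028, so d_i1 = -24.83 cm; m₁ = −d_i1/d_o1 = +0.1469.
d_o2 = 28.2 − (-24.83) = 53.03 cm.
Lens 2: 1/d_i2 = 1/(21.9) − 1/(53.03) = 0.02680, so d_i2 = 37.31 cm; m₂ = −d_i2/d_o2 = -0.7035.
m = m₁·m₂ = (+0.1469)(-0.7035) = -0.103.

m = -0.103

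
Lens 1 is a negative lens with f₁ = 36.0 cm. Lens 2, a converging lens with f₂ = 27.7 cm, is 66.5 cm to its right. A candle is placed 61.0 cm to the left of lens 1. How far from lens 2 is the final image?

Lens 1 is diverging, so f₁ = −36.0 cm.
Lens 1: 1/d_i1 = 1/f₁ − 1/d_o1 = 1/(-36.0) − 1/(61.0) = -0.04417, so d_i1 = -22.64 cm.
The intermediate image is 22.64 cm to the left of lens 1 (virtual), which is 66.5 − (-22.64) = 89.14 cm to the left of lens 2, so d_o2 = +89.14 cm.
Lens 2: 1/d_i2 = 1/f₂ − 1/d_o2 = 1/(27.7) − 1/(89.14) = 0.02488, so d_i2 = 40.2 cm.
The final image is real, 40.2 cm to the right of lens 2 (overall magnification ≈ -0.17).

40.2 cm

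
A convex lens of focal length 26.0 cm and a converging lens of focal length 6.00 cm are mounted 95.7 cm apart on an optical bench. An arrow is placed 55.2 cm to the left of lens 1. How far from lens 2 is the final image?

6.89 cm

Lens 1: 1/d_i1 = 1/f₁ − 1/d_o1 = 1/(26.0) − 1/(55.2) = 0.02035, so d_i1 = 49.15 cm.
The intermediate image is 49.15 cm to the right of lens 1, which is 95.7 − (49.15) = 46.55 cm to the left of lens 2, so d_o2 = +46.55 cm.
Lens 2: 1/d_i2 = 1/f₂ − 1/d_o2 = 1/(6.00) − 1/(46.55) = 0.1452, so d_i2 = 6.89 cm.
The final image is real, 6.89 cm to the right of lens 2 (overall magnification ≈ 0.13).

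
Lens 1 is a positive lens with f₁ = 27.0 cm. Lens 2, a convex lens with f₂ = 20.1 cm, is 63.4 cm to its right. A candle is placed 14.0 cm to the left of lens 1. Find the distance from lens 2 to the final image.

Lens 1: 1/d_i1 = 1/f₁ − 1/d_o1 = 1/(27.0) − 1/(14.0) = -0.03439, so d_i1 = -29.08 cm.
The intermediate image is 29.08 cm to the left of lens 1 (virtual), which is 63.4 − (-29.08) = 92.48 cm to the left of lens 2, so d_o2 = +92.48 cm.
Lens 2: 1/d_i2 = 1/f₂ − 1/d_o2 = 1/(20.1) − 1/(92.48) = 0.03894, so d_i2 = 25.7 cm.
The final image is real, 25.7 cm to the right of lens 2 (overall magnification ≈ -0.58).

25.7 cm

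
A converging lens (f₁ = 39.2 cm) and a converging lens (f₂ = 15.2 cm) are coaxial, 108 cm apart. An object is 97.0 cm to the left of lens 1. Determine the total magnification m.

m = +0.382

Lens 1: 1/d_i1 = 1/(39.2) − 1/(97.0) = 0.01520, so d_i1 = 65.79 cm; m₁ = −d_i1/d_o1 = -0.6782.
d_o2 = 108 − (65.79) = 42.21 cm.
Lens 2: 1/d_i2 = 1/(15.2) − 1/(42.21) = 0.04210, so d_i2 = 23.75 cm; m₂ = −d_i2/d_o2 = -0.5628.
m = m₁·m₂ = (-0.6782)(-0.5628) = +0.382.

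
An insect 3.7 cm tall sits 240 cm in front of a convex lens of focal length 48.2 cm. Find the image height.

0.930 cm

1/d_i = 1/f − 1/d_o = 1/(48.20) − 1/(240) = 0.01658, so d_i = 60.31 cm.
m = −d_i/d_o = -0.2513.
|h_i| = |m|·h_o = 0.2513 × 3.7 = 0.930 cm. The image is real, inverted and reduced, on the far side of the lens.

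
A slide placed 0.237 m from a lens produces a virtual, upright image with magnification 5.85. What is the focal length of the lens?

f = 0.286 m (converging)

m = −d_i/d_o ⇒ d_i = −m·d_o = −(+5.85)·(0.237) = -1.386 m.
1/f = 1/d_o + 1/d_i = 1/(0.237) + 1/(-1.386) = 3.498, so f = 0.286 m.
Since f is positive, the lens is converging.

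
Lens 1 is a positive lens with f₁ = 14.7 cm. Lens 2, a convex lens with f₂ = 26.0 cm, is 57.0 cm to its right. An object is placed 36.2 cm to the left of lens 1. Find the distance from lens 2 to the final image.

Lens 1: 1/d_i1 = 1/f₁ − 1/d_o1 = 1/(14.7) − 1/(36.2) = 0.04040, so d_i1 = 24.75 cm.
The intermediate image is 24.75 cm to the right of lens 1, which is 57.0 − (24.75) = 32.25 cm to the left of lens 2, so d_o2 = +32.25 cm.
Lens 2: 1/d_i2 = 1/f₂ − 1/d_o2 = 1/(26.0) − 1/(32.25) = 0.007454, so d_i2 = 134 cm.
The final image is real, 134 cm to the right of lens 2 (overall magnification ≈ 2.8).

134 cm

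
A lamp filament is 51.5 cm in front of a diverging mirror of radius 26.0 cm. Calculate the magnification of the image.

m = +0.202

f = R/2 = 26.0/2 = 13.00 cm; for a diverging mirror, f = -13.00 cm.
1/d_i = 1/f − 1/d_o = 1/(-13.00) − 1/(51.5) = -0.09634, so d_i = -10.38 cm.
m = −d_i/d_o = −(-10.38)/(51.5) = +0.202.
The image is virtual, upright and reduced, behind the mirror.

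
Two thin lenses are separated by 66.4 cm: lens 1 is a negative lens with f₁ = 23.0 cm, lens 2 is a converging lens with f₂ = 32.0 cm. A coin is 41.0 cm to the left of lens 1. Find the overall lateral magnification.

f₁ = −23.0 cm (diverging).
Lens 1: 1/d_i1 = 1/(-23.0) − 1/(41.0) = -0.06787, so d_i1 = -14.73 cm; m₁ = −d_i1/d_o1 = +0.3593.
d_o2 = 66.4 − (-14.73) = 81.13 cm.
Lens 2: 1/d_i2 = 1/(32.0) − 1/(81.13) = 0.01892, so d_i2 = 52.84 cm; m₂ = −d_i2/d_o2 = -0.6513.
m = m₁·m₂ = (+0.3593)(-0.6513) = -0.234.

m = -0.234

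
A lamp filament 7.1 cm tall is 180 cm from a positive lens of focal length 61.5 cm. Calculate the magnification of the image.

1/d_i = 1/f − 1/d_o = 1/(61.50) − 1/(180) = 0.01070, so d_i = 93.42 cm.
m = −d_i/d_o = −(93.42)/(180) = -0.519.
The image is real, inverted and reduced, on the far side of the lens.

m = -0.519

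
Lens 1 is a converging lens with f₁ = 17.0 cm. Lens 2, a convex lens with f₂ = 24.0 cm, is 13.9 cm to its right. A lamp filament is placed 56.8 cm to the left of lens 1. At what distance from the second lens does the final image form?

Lens 1: 1/d_i1 = 1/f₁ − 1/d_o1 = 1/(17.0) − 1/(56.8) = 0.04122, so d_i1 = 24.26 cm.
The intermediate image is 24.26 cm to the right of lens 1, which lies 10.36 cm to the right of lens 2 — a virtual object — so d_o2 = −10.36 cm.
Lens 2: 1/d_i2 = 1/f₂ − 1/d_o2 = 1/(24.0) − 1/(-10.36) = 0.1382, so d_i2 = 7.24 cm.
The final image is real, 7.24 cm to the right of lens 2 (overall magnification ≈ -0.30).

7.24 cm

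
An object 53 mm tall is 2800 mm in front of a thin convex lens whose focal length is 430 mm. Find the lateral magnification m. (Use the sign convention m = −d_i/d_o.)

m = -0.181

1/d_i = 1/f − 1/d_o = 1/(430.0) − 1/(2800) = 0.001968, so d_i = 508.0 mm.
m = −d_i/d_o = −(508.0)/(2800) = -0.181.
The image is real, inverted and reduced, on the far side of the lens.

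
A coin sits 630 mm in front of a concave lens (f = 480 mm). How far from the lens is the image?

272 mm

For a concave lens, f = -480 mm.
Lens equation: 1/s_i = 1/f − 1/s_o = 1/(-480.0) − 1/(630) = -0.002083 − 0.001587 = -0.003671, so s_i = -272 mm.
The image is virtual, upright and reduced, on the same side as the object.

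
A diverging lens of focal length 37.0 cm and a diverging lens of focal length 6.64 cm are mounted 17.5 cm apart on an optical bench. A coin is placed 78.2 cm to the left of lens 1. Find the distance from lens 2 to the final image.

5.74 cm

Lens 1 is diverging, so f₁ = −37.0 cm.
Lens 1: 1/d_i1 = 1/f₁ − 1/d_o1 = 1/(-37.0) − 1/(78.2) = -0.03981, so d_i1 = -25.12 cm.
The intermediate image is 25.12 cm to the left of lens 1 (virtual), which is 17.5 − (-25.12) = 42.62 cm to the left of lens 2, so d_o2 = +42.62 cm.
Lens 2 is diverging, so f₂ = −6.64 cm.
Lens 2: 1/d_i2 = 1/f₂ − 1/d_o2 = 1/(-6.64) − 1/(42.62) = -0.1741, so d_i2 = -5.74 cm.
The final image is virtual, 5.74 cm to the left of lens 2 (overall magnification ≈ 0.043).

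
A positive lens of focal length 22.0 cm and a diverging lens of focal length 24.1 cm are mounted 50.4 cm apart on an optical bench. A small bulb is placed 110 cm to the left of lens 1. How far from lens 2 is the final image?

11.7 cm

Lens 1: 1/d_i1 = 1/f₁ − 1/d_o1 = 1/(22.0) − 1/(110) = 0.03636, so d_i1 = 27.50 cm.
The intermediate image is 27.50 cm to the right of lens 1, which is 50.4 − (27.50) = 22.90 cm to the left of lens 2, so d_o2 = +22.90 cm.
Lens 2 is diverging, so f₂ = −24.1 cm.
Lens 2: 1/d_i2 = 1/f₂ − 1/d_o2 = 1/(-24.1) − 1/(22.90) = -0.08516, so d_i2 = -11.7 cm.
The final image is virtual, 11.7 cm to the left of lens 2 (overall magnification ≈ -0.13).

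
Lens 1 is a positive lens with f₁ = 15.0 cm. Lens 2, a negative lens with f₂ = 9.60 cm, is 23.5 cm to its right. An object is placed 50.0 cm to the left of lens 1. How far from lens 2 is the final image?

Lens 1: 1/d_i1 = 1/f₁ − 1/d_o1 = 1/(15.0) − 1/(50.0) = 0.04667, so d_i1 = 21.43 cm.
The intermediate image is 21.43 cm to the right of lens 1, which is 23.5 − (21.43) = 2.070 cm to the left of lens 2, so d_o2 = +2.070 cm.
Lens 2 is diverging, so f₂ = −9.60 cm.
Lens 2: 1/d_i2 = 1/f₂ − 1/d_o2 = 1/(-9.60) − 1/(2.070) = -0.5873, so d_i2 = -1.70 cm.
The final image is virtual, 1.70 cm to the left of lens 2 (overall magnification ≈ -0.35).

1.70 cm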